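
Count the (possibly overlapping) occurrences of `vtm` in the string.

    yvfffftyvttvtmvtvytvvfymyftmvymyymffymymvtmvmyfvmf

Sliding a length-3 window over the 50 characters (48 positions):
  position 12–14: vtm
  position 41–43: vtm

2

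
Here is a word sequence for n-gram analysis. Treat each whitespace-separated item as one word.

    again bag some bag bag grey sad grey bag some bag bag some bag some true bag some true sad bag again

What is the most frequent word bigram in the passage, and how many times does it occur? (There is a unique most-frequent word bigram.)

"bag some", 5 times

Bigram frequencies (highest first):
  bag some: 5
  some bag: 3
  bag bag: 2
  some true: 2
  again bag: 1
  bag grey: 1
  … (7 more, each ≤ 1)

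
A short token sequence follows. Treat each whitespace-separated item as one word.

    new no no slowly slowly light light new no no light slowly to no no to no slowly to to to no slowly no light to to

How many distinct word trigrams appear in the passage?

27 tokens → 25 trigram windows in total.
Repeated trigrams (each contributes count−1 duplicates):
  new no no: 2
  to no slowly: 2
2 duplicate windows → 25 − 2 = 23 distinct.

23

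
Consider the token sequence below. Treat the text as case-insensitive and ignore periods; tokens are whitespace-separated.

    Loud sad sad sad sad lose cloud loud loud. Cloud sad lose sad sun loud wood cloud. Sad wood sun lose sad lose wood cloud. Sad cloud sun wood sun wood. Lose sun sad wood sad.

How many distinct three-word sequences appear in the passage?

32

36 tokens → 34 trigram windows in total.
Repeated trigrams (each contributes count−1 duplicates):
  sad sad sad: 2
  wood cloud sad: 2
2 duplicate windows → 34 − 2 = 32 distinct.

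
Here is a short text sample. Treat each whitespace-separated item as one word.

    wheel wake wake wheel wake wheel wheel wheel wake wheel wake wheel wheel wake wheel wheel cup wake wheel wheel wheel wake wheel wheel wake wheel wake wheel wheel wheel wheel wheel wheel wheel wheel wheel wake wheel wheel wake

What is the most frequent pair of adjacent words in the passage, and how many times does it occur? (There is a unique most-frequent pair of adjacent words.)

"wheel wheel", 16 times

Bigram frequencies (highest first):
  wheel wheel: 16
  wheel wake: 10
  wake wheel: 10
  wake wake: 1
  wheel cup: 1
  cup wake: 1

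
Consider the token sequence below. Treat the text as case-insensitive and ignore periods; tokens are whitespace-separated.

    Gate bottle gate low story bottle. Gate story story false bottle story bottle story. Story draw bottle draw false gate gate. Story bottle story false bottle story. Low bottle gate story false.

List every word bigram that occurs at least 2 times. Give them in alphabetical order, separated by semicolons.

Bigram counts meeting the condition (at least 2 times):
  bottle gate: 3
  bottle story: 4
  false bottle: 2
  gate story: 3
  story bottle: 3
  story false: 3
  story story: 2

bottle gate; bottle story; false bottle; gate story; story bottle; story false; story story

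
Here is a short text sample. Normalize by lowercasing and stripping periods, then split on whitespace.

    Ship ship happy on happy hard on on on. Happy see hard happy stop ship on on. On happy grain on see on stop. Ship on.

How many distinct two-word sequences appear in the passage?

26 tokens → 25 bigram windows in total.
Repeated bigrams (each contributes count−1 duplicates):
  on on: 4
  on happy: 3
  ship on: 2
  stop ship: 2
7 duplicate windows → 25 − 7 = 18 distinct.

18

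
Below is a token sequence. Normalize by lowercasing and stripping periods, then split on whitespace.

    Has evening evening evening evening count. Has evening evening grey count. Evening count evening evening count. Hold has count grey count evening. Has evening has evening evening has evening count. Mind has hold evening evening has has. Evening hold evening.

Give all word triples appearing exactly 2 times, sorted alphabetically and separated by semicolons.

Trigram counts meeting the condition (exactly 2 times):
  evening evening count: 2
  evening evening evening: 2
  evening evening has: 2
  grey count evening: 2

evening evening count; evening evening evening; evening evening has; grey count evening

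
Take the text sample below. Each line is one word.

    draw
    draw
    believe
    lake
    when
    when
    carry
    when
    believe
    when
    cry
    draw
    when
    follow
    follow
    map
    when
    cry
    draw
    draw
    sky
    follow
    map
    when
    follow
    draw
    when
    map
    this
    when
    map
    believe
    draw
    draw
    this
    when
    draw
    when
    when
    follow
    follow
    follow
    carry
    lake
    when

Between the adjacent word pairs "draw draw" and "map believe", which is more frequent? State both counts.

"draw draw" (3 vs 1)

"draw draw": 3 occurrences
"map believe": 1 occurrence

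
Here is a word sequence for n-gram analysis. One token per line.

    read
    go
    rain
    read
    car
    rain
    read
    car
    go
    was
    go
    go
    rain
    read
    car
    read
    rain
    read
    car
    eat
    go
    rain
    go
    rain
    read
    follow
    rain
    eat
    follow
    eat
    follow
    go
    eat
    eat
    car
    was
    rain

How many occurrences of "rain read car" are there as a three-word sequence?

Scanning the 35 overlapping trigram windows for "rain read car":
  position 3–5: rain read car
  position 6–8: rain read car
  position 13–15: rain read car
  position 17–19: rain read car

4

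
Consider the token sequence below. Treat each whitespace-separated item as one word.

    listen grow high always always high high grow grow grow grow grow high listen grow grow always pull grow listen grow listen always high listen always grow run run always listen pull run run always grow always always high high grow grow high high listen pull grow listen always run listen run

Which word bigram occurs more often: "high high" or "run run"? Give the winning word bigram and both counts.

"high high": 3 occurrences
"run run": 2 occurrences

"high high" (3 vs 2)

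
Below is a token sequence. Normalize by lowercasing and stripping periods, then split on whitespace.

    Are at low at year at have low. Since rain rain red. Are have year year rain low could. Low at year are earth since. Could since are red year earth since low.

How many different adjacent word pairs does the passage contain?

29

33 tokens → 32 bigram windows in total.
Repeated bigrams (each contributes count−1 duplicates):
  at year: 2
  earth since: 2
  low at: 2
3 duplicate windows → 32 − 3 = 29 distinct.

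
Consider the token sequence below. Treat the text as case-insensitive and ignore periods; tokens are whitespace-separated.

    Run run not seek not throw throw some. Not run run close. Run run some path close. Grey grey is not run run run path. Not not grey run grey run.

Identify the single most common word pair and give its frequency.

"run run", 5 times

Bigram frequencies (highest first):
  run run: 5
  not run: 2
  grey run: 2
  run not: 1
  not seek: 1
  seek not: 1
  … (18 more, each ≤ 1)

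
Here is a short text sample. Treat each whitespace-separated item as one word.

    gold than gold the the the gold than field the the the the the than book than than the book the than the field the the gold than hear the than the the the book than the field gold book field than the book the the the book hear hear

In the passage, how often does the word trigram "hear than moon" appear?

0

Scanning the 48 overlapping trigram windows for "hear than moon":
  (none found)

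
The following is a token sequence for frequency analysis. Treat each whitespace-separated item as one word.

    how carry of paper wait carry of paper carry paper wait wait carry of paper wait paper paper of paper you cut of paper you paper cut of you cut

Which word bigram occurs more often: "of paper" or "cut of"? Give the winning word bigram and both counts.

"of paper" (5 vs 2)

"of paper": 5 occurrences
"cut of": 2 occurrences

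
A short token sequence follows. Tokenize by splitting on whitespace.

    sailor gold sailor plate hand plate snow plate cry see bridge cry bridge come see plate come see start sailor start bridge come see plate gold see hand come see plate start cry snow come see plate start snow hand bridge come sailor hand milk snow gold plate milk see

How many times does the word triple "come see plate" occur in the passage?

4

Scanning the 48 overlapping trigram windows for "come see plate":
  position 14–16: come see plate
  position 23–25: come see plate
  position 29–31: come see plate
  position 35–37: come see plate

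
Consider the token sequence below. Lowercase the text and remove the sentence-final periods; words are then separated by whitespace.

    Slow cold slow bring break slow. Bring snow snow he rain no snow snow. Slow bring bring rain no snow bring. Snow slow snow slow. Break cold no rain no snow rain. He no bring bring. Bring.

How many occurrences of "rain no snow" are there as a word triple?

3

Scanning the 35 overlapping trigram windows for "rain no snow":
  position 11–13: rain no snow
  position 18–20: rain no snow
  position 29–31: rain no snow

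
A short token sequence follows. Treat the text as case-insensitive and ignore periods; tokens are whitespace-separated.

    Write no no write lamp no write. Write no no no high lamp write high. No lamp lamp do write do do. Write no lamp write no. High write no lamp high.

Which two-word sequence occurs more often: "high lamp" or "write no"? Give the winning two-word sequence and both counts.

"write no" (5 vs 1)

"high lamp": 1 occurrence
"write no": 5 occurrences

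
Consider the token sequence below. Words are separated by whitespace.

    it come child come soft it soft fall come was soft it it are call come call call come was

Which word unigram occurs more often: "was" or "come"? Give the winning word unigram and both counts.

"was": 2 occurrences
"come": 5 occurrences

"come" (5 vs 2)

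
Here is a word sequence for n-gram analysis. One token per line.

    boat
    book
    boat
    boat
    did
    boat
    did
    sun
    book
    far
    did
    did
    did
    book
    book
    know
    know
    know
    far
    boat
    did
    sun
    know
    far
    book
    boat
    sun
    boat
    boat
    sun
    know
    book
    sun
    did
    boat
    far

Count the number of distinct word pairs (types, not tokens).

24

36 tokens → 35 bigram windows in total.
Repeated bigrams (each contributes count−1 duplicates):
  boat did: 3
  boat boat: 2
  boat sun: 2
  book boat: 2
  did boat: 2
  did did: 2
  did sun: 2
  know far: 2
  … (2 more repeated)
11 duplicate windows → 35 − 11 = 24 distinct.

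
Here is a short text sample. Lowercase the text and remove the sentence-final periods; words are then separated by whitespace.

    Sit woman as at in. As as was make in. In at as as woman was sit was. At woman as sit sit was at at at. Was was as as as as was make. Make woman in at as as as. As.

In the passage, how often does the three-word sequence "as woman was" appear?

Scanning the 41 overlapping trigram windows for "as woman was":
  position 14–16: as woman was

1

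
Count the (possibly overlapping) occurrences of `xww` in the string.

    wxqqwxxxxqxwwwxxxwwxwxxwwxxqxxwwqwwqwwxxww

5

Sliding a length-3 window over the 42 characters (40 positions):
  position 11–13: xww
  position 17–19: xww
  position 23–25: xww
  position 30–32: xww
  position 40–42: xww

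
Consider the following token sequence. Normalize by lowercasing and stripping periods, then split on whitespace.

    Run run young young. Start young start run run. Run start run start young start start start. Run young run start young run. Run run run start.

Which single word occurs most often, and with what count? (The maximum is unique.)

Unigram frequencies (highest first):
  run: 12
  start: 9
  young: 6

"run", 12 times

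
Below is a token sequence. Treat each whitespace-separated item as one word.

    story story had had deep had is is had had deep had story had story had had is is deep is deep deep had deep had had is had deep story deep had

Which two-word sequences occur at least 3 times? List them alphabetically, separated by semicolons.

Bigram counts meeting the condition (at least 3 times):
  deep had: 5
  had deep: 4
  had had: 4
  had is: 3
  story had: 3

deep had; had deep; had had; had is; story had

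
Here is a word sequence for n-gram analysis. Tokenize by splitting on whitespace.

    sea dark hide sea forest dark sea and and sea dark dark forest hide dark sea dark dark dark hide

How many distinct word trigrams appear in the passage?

17

20 tokens → 18 trigram windows in total.
Repeated trigrams (each contributes count−1 duplicates):
  sea dark dark: 2
1 duplicate windows → 18 − 1 = 17 distinct.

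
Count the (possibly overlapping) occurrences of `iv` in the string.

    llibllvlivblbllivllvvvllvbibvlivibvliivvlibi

Sliding a length-2 window over the 44 characters (43 positions):
  position 9–10: iv
  position 16–17: iv
  position 31–32: iv
  position 38–39: iv

4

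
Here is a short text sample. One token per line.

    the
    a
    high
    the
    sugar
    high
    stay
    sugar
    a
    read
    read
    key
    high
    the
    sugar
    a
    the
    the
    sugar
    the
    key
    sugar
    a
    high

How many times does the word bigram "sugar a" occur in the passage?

3

Scanning the 23 overlapping bigram windows for "sugar a":
  position 8–9: sugar a
  position 15–16: sugar a
  position 22–23: sugar a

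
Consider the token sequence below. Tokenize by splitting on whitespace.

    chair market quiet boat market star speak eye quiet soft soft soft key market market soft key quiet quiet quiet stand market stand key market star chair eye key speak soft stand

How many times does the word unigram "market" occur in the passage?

6

Scanning the 32 tokens for "market":
  position 2: market
  position 5: market
  position 14: market
  position 15: market
  position 22: market
  position 25: market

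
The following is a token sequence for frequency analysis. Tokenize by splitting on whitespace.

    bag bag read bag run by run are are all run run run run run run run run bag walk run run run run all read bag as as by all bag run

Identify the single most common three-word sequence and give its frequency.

"run run run", 8 times

Trigram frequencies (highest first):
  run run run: 8
  bag bag read: 1
  bag read bag: 1
  read bag run: 1
  bag run by: 1
  run by run: 1
  … (18 more, each ≤ 1)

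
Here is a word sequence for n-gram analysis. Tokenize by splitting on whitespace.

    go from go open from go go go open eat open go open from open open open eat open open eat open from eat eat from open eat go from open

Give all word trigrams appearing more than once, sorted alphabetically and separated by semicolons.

Trigram counts meeting the condition (more than once):
  go open from: 2
  open eat open: 3
  open open eat: 2

go open from; open eat open; open open eat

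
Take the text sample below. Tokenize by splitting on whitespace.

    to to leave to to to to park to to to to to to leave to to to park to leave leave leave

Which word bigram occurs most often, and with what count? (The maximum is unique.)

"to to", 11 times

Bigram frequencies (highest first):
  to to: 11
  to leave: 3
  leave to: 2
  to park: 2
  park to: 2
  leave leave: 2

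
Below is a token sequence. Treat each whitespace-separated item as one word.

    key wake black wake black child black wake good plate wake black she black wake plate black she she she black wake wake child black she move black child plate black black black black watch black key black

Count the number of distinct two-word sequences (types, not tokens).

23

38 tokens → 37 bigram windows in total.
Repeated bigrams (each contributes count−1 duplicates):
  black wake: 4
  black black: 3
  black she: 3
  wake black: 3
  black child: 2
  child black: 2
  plate black: 2
  she black: 2
  … (1 more repeated)
14 duplicate windows → 37 − 14 = 23 distinct.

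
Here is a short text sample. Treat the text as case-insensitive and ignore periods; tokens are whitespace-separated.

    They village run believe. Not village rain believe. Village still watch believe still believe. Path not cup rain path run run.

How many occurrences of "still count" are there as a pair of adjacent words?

Scanning the 20 overlapping bigram windows for "still count":
  (none found)

0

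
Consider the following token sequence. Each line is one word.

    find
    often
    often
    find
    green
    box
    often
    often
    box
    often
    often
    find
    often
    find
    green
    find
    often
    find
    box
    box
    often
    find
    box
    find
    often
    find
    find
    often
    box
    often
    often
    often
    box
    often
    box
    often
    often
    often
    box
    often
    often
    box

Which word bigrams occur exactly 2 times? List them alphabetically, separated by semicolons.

find box; find green

Bigram counts meeting the condition (exactly 2 times):
  find box: 2
  find green: 2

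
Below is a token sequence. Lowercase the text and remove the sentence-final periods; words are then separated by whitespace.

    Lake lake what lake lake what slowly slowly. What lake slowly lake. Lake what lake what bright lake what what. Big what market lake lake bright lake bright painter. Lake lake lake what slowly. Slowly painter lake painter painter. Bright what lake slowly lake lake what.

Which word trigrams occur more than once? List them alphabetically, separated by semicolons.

lake lake what; lake slowly lake; lake what lake; lake what slowly; slowly lake lake; what lake slowly; what slowly slowly

Trigram counts meeting the condition (more than once):
  lake lake what: 5
  lake slowly lake: 2
  lake what lake: 2
  lake what slowly: 2
  slowly lake lake: 2
  what lake slowly: 2
  what slowly slowly: 2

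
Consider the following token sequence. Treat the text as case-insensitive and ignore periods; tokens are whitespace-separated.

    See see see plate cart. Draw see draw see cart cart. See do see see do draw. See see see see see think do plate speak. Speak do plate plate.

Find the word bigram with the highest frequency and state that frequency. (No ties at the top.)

Bigram frequencies (highest first):
  see see: 7
  draw see: 3
  see do: 2
  do plate: 2
  see plate: 1
  plate cart: 1
  … (13 more, each ≤ 1)

"see see", 7 times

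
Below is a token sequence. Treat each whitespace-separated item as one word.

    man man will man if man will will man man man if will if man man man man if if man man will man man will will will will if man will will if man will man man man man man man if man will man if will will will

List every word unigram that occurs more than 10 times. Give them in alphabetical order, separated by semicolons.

Unigram counts meeting the condition (more than 10 times):
  man: 25
  will: 16

man; will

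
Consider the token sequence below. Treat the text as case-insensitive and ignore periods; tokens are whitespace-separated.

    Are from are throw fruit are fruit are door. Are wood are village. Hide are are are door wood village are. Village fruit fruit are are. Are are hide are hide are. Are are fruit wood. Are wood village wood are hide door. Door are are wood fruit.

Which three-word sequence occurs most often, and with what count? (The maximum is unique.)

"are are are", 4 times

Trigram frequencies (highest first):
  are are are: 4
  hide are are: 2
  are hide are: 2
  are from are: 1
  from are throw: 1
  are throw fruit: 1
  … (35 more, each ≤ 1)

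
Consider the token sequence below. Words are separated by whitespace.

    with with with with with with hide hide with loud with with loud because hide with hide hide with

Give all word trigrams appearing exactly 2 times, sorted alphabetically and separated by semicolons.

hide hide with; with hide hide

Trigram counts meeting the condition (exactly 2 times):
  hide hide with: 2
  with hide hide: 2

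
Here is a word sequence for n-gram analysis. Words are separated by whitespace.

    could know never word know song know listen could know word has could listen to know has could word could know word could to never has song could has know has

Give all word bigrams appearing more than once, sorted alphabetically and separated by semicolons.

could know; has could; know has; know word; word could

Bigram counts meeting the condition (more than once):
  could know: 3
  has could: 2
  know has: 2
  know word: 2
  word could: 2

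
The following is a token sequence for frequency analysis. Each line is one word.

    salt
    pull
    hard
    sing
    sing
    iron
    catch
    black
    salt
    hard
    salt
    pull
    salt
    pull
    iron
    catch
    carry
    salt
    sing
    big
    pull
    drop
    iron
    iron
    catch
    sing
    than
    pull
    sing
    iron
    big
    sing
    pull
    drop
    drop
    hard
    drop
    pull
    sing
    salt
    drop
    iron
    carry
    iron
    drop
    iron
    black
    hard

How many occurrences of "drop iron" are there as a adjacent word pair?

Scanning the 47 overlapping bigram windows for "drop iron":
  position 22–23: drop iron
  position 41–42: drop iron
  position 45–46: drop iron

3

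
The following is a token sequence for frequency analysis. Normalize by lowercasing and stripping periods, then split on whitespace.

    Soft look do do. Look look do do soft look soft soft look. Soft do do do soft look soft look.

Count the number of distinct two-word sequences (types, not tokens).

9

21 tokens → 20 bigram windows in total.
Repeated bigrams (each contributes count−1 duplicates):
  soft look: 5
  do do: 4
  look soft: 3
  do soft: 2
  look do: 2
11 duplicate windows → 20 − 11 = 9 distinct.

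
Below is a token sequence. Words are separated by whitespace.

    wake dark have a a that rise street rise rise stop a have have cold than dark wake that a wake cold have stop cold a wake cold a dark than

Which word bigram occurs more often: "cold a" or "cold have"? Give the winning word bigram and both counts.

"cold a" (2 vs 1)

"cold a": 2 occurrences
"cold have": 1 occurrence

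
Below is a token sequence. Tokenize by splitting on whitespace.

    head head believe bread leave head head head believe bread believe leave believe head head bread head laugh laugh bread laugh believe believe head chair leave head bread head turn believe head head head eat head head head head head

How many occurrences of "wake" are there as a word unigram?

Scanning the 40 tokens for "wake":
  (none found)

0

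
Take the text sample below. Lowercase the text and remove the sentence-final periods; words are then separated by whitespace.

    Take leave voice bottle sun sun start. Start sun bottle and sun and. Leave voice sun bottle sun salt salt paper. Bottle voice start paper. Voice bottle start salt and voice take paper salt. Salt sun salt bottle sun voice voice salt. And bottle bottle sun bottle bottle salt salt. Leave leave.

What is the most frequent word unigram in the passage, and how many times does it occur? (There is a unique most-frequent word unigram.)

"bottle", 10 times

Unigram frequencies (highest first):
  bottle: 10
  sun: 9
  salt: 9
  voice: 7
  leave: 4
  start: 4
  … (3 more, each ≤ 4)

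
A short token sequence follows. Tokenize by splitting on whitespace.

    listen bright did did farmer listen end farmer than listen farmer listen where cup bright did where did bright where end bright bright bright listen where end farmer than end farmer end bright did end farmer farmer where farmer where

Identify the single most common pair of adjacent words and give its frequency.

"end farmer", 4 times

Bigram frequencies (highest first):
  end farmer: 4
  bright did: 3
  farmer listen: 2
  farmer than: 2
  listen where: 2
  where end: 2
  … (21 more, each ≤ 2)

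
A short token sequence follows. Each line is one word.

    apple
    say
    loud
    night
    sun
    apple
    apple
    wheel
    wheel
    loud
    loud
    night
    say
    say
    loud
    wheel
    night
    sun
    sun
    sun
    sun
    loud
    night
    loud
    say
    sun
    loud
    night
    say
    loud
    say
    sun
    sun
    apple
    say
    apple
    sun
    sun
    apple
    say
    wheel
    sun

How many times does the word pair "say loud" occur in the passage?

Scanning the 41 overlapping bigram windows for "say loud":
  position 2–3: say loud
  position 14–15: say loud
  position 29–30: say loud

3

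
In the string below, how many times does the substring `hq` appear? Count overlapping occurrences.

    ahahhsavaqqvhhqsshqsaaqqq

Sliding a length-2 window over the 25 characters (24 positions):
  position 14–15: hq
  position 18–19: hq

2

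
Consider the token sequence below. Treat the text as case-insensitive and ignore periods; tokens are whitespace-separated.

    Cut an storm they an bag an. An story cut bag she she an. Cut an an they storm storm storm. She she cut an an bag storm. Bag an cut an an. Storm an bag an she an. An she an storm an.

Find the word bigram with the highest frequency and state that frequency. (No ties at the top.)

Bigram frequencies (highest first):
  an an: 5
  cut an: 4
  an storm: 3
  an bag: 3
  bag an: 3
  she an: 3
  … (17 more, each ≤ 2)

"an an", 5 times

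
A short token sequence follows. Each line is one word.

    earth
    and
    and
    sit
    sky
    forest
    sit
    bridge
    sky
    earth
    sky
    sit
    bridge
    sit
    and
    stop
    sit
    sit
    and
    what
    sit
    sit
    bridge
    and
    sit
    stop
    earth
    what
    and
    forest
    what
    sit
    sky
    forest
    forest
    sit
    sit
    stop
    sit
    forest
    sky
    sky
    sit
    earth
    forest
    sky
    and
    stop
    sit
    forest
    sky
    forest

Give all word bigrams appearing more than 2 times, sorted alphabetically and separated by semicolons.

forest sky; sit bridge; sit sit; sky forest; stop sit

Bigram counts meeting the condition (more than 2 times):
  forest sky: 3
  sit bridge: 3
  sit sit: 3
  sky forest: 3
  stop sit: 3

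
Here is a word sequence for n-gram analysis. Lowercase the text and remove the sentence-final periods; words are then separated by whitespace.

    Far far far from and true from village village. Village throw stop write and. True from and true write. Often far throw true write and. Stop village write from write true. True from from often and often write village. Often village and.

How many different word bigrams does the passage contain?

32

42 tokens → 41 bigram windows in total.
Repeated bigrams (each contributes count−1 duplicates):
  and true: 3
  true from: 3
  far far: 2
  from and: 2
  true write: 2
  village village: 2
  write and: 2
9 duplicate windows → 41 − 9 = 32 distinct.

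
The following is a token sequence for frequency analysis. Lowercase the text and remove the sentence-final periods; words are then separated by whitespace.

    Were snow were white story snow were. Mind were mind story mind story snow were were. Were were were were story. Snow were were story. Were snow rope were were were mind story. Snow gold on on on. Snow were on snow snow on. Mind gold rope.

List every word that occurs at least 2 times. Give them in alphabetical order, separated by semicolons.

Unigram counts meeting the condition (at least 2 times):
  gold: 2
  mind: 5
  on: 5
  rope: 2
  snow: 9
  story: 6
  were: 17

gold; mind; on; rope; snow; story; were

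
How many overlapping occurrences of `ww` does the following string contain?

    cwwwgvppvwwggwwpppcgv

4

Sliding a length-2 window over the 21 characters (20 positions):
  position 2–3: ww
  position 3–4: ww
  position 10–11: ww
  position 14–15: ww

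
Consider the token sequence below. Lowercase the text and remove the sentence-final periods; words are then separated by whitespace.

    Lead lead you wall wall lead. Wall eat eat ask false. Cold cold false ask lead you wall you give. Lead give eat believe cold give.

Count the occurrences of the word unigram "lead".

Scanning the 26 tokens for "lead":
  position 1: lead
  position 2: lead
  position 6: lead
  position 16: lead
  position 21: lead

5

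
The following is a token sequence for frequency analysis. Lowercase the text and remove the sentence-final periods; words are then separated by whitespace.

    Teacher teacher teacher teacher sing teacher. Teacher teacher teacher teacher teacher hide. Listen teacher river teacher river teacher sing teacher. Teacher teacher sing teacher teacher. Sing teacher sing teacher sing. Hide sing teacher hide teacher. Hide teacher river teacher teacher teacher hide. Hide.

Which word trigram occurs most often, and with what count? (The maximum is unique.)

Trigram frequencies (highest first):
  teacher teacher teacher: 8
  teacher sing teacher: 5
  teacher teacher sing: 3
  sing teacher teacher: 3
  teacher river teacher: 3
  teacher teacher hide: 2
  … (15 more, each ≤ 2)

"teacher teacher teacher", 8 times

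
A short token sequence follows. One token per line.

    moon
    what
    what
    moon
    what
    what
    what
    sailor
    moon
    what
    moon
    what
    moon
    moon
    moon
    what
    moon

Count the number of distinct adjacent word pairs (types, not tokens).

6

17 tokens → 16 bigram windows in total.
Repeated bigrams (each contributes count−1 duplicates):
  moon what: 5
  what moon: 4
  what what: 3
  moon moon: 2
10 duplicate windows → 16 − 10 = 6 distinct.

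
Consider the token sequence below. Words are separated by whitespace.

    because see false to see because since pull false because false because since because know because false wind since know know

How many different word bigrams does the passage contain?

17

21 tokens → 20 bigram windows in total.
Repeated bigrams (each contributes count−1 duplicates):
  because false: 2
  because since: 2
  false because: 2
3 duplicate windows → 20 − 3 = 17 distinct.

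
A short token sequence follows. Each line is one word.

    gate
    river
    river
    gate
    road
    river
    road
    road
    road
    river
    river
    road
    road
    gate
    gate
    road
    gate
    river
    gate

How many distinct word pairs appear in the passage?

19 tokens → 18 bigram windows in total.
Repeated bigrams (each contributes count−1 duplicates):
  road road: 3
  gate river: 2
  gate road: 2
  river gate: 2
  river river: 2
  river road: 2
  road gate: 2
  road river: 2
9 duplicate windows → 18 − 9 = 9 distinct.

9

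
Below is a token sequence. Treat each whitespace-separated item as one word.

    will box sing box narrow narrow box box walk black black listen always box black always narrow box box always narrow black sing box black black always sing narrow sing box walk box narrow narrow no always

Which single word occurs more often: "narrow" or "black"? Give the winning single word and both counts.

"narrow" (7 vs 6)

"narrow": 7 occurrences
"black": 6 occurrences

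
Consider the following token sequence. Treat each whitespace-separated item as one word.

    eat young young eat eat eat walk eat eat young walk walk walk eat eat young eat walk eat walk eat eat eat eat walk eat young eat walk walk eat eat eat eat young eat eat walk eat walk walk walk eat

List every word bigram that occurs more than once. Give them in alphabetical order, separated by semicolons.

eat eat; eat walk; eat young; walk eat; walk walk; young eat

Bigram counts meeting the condition (more than once):
  eat eat: 11
  eat walk: 7
  eat young: 5
  walk eat: 8
  walk walk: 5
  young eat: 4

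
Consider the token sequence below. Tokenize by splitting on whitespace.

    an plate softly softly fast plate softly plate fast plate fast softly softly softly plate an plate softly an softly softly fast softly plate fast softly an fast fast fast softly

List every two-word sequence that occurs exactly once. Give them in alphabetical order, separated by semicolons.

Bigram counts meeting the condition (exactly once):
  an fast: 1
  an softly: 1
  plate an: 1

an fast; an softly; plate an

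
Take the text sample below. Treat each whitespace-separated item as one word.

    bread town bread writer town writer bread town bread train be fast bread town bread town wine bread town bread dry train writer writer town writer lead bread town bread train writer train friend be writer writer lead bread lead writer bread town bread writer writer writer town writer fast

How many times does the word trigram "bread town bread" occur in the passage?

Scanning the 48 overlapping trigram windows for "bread town bread":
  position 1–3: bread town bread
  position 7–9: bread town bread
  position 13–15: bread town bread
  position 18–20: bread town bread
  position 28–30: bread town bread
  position 42–44: bread town bread

6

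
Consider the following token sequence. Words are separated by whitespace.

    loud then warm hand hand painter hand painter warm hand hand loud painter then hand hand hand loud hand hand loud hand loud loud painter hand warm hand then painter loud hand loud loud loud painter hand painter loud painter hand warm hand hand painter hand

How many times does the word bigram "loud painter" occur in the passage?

4

Scanning the 45 overlapping bigram windows for "loud painter":
  position 12–13: loud painter
  position 24–25: loud painter
  position 35–36: loud painter
  position 39–40: loud painter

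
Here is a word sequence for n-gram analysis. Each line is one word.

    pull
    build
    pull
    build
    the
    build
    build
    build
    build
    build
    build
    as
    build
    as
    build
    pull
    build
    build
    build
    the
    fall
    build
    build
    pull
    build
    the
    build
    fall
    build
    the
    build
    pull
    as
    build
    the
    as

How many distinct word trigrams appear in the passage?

24

36 tokens → 34 trigram windows in total.
Repeated trigrams (each contributes count−1 duplicates):
  build build build: 5
  build pull build: 3
  build the build: 3
  build as build: 2
  pull build the: 2
10 duplicate windows → 34 − 10 = 24 distinct.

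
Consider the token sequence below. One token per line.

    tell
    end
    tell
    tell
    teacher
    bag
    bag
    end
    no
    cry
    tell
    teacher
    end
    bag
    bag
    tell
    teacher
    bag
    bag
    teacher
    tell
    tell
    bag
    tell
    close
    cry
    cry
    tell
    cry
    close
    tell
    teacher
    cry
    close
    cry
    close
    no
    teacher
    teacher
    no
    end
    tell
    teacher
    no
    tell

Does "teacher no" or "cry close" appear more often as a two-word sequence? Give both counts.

"cry close" (3 vs 2)

"teacher no": 2 occurrences
"cry close": 3 occurrences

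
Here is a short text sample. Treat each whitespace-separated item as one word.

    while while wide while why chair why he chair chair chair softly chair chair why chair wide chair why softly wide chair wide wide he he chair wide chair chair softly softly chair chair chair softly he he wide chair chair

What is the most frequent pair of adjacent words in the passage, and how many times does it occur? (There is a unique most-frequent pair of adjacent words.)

Bigram frequencies (highest first):
  chair chair: 7
  wide chair: 4
  chair why: 3
  chair softly: 3
  chair wide: 3
  why chair: 2
  … (15 more, each ≤ 2)

"chair chair", 7 times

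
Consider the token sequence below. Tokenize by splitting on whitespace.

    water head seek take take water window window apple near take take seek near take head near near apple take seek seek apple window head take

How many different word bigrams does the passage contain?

22

26 tokens → 25 bigram windows in total.
Repeated bigrams (each contributes count−1 duplicates):
  near take: 2
  take seek: 2
  take take: 2
3 duplicate windows → 25 − 3 = 22 distinct.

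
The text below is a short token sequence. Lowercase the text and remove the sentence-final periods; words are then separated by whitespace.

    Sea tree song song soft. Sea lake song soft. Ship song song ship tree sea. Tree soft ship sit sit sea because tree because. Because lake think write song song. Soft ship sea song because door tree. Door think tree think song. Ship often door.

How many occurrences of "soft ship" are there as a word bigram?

Scanning the 44 overlapping bigram windows for "soft ship":
  position 9–10: soft ship
  position 17–18: soft ship
  position 31–32: soft ship

3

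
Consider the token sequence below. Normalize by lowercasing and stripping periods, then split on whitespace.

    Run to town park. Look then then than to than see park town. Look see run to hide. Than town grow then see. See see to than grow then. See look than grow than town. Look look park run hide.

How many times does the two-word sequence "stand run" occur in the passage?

Scanning the 39 overlapping bigram windows for "stand run":
  (none found)

0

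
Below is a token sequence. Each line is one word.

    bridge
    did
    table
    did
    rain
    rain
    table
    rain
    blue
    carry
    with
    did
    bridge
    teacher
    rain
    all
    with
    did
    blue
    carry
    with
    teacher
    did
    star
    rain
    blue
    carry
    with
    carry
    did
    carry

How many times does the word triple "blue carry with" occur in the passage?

3

Scanning the 29 overlapping trigram windows for "blue carry with":
  position 9–11: blue carry with
  position 19–21: blue carry with
  position 26–28: blue carry with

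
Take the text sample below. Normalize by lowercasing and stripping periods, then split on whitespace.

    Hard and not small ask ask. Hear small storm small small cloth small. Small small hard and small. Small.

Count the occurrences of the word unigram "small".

Scanning the 19 tokens for "small":
  position 4: small
  position 8: small
  position 10: small
  position 11: small
  position 13: small
  position 14: small
  position 15: small
  position 18: small
  position 19: small

9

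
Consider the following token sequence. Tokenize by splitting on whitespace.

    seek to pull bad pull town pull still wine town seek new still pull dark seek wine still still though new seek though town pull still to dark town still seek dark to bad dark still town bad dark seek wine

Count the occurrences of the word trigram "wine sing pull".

Scanning the 39 overlapping trigram windows for "wine sing pull":
  (none found)

0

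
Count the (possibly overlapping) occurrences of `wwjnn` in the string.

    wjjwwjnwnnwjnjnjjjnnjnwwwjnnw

1

Sliding a length-5 window over the 29 characters (25 positions):
  position 24–28: wwjnn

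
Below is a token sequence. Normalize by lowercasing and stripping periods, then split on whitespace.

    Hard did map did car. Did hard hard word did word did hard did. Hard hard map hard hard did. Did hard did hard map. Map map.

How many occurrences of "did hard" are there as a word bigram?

Scanning the 26 overlapping bigram windows for "did hard":
  position 6–7: did hard
  position 12–13: did hard
  position 14–15: did hard
  position 21–22: did hard
  position 23–24: did hard

5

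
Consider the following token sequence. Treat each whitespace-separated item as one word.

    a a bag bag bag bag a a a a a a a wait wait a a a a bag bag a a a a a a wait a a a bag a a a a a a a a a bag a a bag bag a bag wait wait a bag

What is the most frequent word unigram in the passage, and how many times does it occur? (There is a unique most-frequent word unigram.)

Unigram frequencies (highest first):
  a: 35
  bag: 12
  wait: 5

"a", 35 times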